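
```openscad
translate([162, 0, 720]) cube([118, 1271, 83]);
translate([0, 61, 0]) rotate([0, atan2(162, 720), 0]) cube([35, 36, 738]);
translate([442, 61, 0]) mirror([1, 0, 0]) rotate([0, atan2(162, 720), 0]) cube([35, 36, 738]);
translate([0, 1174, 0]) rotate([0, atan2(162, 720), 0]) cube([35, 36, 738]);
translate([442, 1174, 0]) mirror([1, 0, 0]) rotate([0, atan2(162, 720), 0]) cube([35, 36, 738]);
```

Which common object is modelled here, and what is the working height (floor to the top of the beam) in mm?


A sawhorse. The overall height is 803 mm.

A beam across two mirrored pairs of raked legs — a sawhorse. The beam's underside is at z = 720 (matching the legs' vertical rise in atan2(162, 720)) and the beam is 83 mm tall, so its top is at 720 + 83 = 803 mm. The raked legs top out at the beam's underside, so that is the highest point.


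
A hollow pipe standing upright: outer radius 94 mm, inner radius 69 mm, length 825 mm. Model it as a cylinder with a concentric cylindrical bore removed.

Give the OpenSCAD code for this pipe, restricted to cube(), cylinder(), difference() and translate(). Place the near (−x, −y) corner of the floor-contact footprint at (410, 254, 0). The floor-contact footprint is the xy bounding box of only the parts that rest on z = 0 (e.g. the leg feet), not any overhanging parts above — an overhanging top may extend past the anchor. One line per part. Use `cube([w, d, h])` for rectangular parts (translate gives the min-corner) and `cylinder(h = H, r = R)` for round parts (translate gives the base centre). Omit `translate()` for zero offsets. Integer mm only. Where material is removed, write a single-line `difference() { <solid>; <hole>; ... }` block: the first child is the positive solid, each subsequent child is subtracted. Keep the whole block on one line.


difference() { translate([504, 348, 0]) cylinder(h = 825, r = 94); translate([504, 348, 0]) cylinder(h = 825, r = 69); }


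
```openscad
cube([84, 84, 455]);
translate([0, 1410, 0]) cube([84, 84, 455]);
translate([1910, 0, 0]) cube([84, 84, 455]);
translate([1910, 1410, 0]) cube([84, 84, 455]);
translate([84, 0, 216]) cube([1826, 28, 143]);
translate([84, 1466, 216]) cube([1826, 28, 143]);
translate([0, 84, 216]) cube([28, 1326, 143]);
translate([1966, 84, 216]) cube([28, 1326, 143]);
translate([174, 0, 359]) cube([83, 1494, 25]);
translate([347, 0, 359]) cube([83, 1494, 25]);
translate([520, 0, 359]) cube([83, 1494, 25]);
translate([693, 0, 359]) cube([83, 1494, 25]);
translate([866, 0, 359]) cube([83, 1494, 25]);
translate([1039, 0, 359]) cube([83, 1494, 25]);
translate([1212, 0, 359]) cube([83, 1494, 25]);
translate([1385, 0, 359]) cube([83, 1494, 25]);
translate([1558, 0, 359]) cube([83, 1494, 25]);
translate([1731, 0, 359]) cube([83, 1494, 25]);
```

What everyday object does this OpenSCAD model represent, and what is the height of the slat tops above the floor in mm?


A bed frame. The slat-top height is 384 mm.

Four posts, four rails, and a row of slats — a bed frame. Slats sit on the rails at z = 216 + 143 = 359; with slat thickness 25, the top is 384 mm.


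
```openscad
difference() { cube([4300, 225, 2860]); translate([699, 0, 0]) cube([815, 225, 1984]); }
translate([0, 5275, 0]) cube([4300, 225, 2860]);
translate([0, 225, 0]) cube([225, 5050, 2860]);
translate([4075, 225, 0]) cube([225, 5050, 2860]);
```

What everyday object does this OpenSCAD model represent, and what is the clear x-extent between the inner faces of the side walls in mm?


A single room. The interior width is 3850 mm.

Four walls enclosing a rectangle with a door in the front wall — a room. Outside width 4300 minus two 225 mm walls gives 3850 mm.


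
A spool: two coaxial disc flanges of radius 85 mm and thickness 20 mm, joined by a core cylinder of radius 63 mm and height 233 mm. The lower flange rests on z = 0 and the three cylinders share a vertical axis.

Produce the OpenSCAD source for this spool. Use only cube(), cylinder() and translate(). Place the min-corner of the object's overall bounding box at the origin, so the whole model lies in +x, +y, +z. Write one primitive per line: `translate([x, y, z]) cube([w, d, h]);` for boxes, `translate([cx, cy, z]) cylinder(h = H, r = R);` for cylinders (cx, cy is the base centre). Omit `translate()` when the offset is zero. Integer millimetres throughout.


translate([85, 85, 0]) cylinder(h = 20, r = 85);
translate([85, 85, 20]) cylinder(h = 233, r = 63);
translate([85, 85, 253]) cylinder(h = 20, r = 85);


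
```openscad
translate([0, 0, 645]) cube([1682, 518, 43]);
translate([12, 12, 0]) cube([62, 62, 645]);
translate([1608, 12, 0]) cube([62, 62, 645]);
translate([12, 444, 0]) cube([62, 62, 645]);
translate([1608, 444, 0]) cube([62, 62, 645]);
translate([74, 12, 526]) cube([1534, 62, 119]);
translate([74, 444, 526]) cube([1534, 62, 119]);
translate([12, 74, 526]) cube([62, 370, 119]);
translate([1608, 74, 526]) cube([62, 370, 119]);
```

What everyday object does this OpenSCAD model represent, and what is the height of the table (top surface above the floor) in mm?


A table. The table height is 688 mm.

A 1682×518×43 slab sits at z = 645 on four 62 mm square posts — a table. The top surface is at 645 + 43 = 688 mm.


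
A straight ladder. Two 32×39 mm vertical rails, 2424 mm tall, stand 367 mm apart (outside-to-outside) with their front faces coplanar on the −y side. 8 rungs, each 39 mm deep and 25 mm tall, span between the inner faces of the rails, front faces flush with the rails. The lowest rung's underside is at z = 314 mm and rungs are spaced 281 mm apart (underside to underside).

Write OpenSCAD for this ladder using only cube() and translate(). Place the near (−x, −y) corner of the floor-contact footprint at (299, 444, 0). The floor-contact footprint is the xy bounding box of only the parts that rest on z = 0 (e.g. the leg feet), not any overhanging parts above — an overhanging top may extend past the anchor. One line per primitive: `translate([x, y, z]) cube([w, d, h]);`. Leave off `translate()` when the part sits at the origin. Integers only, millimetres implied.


translate([299, 444, 0]) cube([32, 39, 2424]);
translate([634, 444, 0]) cube([32, 39, 2424]);
translate([331, 444, 314]) cube([303, 39, 25]);
translate([331, 444, 595]) cube([303, 39, 25]);
translate([331, 444, 876]) cube([303, 39, 25]);
translate([331, 444, 1157]) cube([303, 39, 25]);
translate([331, 444, 1438]) cube([303, 39, 25]);
translate([331, 444, 1719]) cube([303, 39, 25]);
translate([331, 444, 2000]) cube([303, 39, 25]);
translate([331, 444, 2281]) cube([303, 39, 25]);


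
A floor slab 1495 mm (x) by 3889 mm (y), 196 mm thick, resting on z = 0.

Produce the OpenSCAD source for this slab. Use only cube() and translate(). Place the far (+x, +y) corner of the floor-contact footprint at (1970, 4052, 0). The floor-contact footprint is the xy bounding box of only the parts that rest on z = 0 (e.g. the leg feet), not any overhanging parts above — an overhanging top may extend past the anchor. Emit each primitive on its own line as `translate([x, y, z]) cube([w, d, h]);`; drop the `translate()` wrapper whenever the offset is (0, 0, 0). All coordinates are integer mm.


translate([475, 163, 0]) cube([1495, 3889, 196]);


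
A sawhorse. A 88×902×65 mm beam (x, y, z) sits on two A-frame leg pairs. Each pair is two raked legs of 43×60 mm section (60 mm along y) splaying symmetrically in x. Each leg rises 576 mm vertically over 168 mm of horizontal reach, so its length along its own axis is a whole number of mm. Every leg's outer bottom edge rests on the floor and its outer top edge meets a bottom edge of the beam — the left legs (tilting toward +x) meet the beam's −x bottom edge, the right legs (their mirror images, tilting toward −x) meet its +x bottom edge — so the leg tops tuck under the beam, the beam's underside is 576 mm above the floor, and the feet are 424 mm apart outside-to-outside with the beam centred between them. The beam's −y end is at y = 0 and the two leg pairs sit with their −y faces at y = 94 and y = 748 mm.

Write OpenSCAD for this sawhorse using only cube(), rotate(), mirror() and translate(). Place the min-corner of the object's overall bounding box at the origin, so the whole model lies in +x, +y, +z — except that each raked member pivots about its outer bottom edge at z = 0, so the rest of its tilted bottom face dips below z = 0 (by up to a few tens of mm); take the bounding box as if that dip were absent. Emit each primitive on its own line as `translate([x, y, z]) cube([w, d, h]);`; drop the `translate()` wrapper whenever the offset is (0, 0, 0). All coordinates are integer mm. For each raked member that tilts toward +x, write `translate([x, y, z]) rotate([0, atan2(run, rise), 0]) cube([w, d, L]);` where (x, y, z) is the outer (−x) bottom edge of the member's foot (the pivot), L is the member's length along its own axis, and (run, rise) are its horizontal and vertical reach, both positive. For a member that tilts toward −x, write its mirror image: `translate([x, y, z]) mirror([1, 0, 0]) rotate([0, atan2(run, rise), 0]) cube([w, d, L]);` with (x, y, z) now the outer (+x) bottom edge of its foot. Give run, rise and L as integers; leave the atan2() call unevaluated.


translate([168, 0, 576]) cube([88, 902, 65]);
translate([0, 94, 0]) rotate([0, atan2(168, 576), 0]) cube([43, 60, 600]);
translate([424, 94, 0]) mirror([1, 0, 0]) rotate([0, atan2(168, 576), 0]) cube([43, 60, 600]);
translate([0, 748, 0]) rotate([0, atan2(168, 576), 0]) cube([43, 60, 600]);
translate([424, 748, 0]) mirror([1, 0, 0]) rotate([0, atan2(168, 576), 0]) cube([43, 60, 600]);


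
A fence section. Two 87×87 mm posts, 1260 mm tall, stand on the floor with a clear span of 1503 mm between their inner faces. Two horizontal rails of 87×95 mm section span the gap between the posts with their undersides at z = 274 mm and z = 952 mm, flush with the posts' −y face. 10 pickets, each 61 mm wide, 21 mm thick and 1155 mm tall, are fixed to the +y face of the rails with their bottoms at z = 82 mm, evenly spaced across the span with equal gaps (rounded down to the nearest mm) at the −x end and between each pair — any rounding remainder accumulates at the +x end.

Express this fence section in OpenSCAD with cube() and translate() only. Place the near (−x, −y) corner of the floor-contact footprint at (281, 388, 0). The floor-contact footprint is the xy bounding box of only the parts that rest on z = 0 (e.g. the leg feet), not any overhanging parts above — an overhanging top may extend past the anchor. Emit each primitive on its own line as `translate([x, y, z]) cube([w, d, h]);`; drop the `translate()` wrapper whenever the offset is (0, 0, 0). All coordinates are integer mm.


translate([281, 388, 0]) cube([87, 87, 1260]);
translate([1871, 388, 0]) cube([87, 87, 1260]);
translate([368, 388, 274]) cube([1503, 87, 95]);
translate([368, 388, 952]) cube([1503, 87, 95]);
translate([449, 475, 82]) cube([61, 21, 1155]);
translate([591, 475, 82]) cube([61, 21, 1155]);
translate([733, 475, 82]) cube([61, 21, 1155]);
translate([875, 475, 82]) cube([61, 21, 1155]);
translate([1017, 475, 82]) cube([61, 21, 1155]);
translate([1159, 475, 82]) cube([61, 21, 1155]);
translate([1301, 475, 82]) cube([61, 21, 1155]);
translate([1443, 475, 82]) cube([61, 21, 1155]);
translate([1585, 475, 82]) cube([61, 21, 1155]);
translate([1727, 475, 82]) cube([61, 21, 1155]);


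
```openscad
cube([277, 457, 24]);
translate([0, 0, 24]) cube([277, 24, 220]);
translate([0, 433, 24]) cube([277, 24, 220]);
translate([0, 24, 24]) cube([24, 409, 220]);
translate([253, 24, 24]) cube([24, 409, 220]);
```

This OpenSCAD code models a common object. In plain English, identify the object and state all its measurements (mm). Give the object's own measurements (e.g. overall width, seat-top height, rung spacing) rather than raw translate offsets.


An open-topped rectangular box: outside dimensions 277×457×244 mm, with a uniform wall and base thickness of 24 mm. The base is a full 277×457 slab on the floor; four walls sit on top of the base. The front and back walls (the −y and +y sides) span the full width; the two side walls fit between them.


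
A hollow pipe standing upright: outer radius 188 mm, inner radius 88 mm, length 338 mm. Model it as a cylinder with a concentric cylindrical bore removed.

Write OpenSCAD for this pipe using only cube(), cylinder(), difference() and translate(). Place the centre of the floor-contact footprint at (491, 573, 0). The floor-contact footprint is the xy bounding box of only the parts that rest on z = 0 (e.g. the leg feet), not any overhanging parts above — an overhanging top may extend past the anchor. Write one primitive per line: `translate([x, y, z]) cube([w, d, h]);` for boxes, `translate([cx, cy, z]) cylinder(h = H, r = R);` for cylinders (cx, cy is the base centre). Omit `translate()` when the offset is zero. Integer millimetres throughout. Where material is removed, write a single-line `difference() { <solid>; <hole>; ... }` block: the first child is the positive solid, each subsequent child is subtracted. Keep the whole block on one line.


difference() { translate([491, 573, 0]) cylinder(h = 338, r = 188); translate([491, 573, 0]) cylinder(h = 338, r = 88); }


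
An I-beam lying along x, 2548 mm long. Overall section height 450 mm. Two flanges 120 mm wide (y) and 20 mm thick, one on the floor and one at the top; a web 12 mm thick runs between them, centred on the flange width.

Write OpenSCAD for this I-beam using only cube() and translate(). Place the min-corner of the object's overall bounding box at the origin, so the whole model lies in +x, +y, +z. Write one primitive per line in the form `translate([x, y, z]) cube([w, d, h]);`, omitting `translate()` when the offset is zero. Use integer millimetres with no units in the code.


cube([2548, 120, 20]);
translate([0, 54, 20]) cube([2548, 12, 410]);
translate([0, 0, 430]) cube([2548, 120, 20]);


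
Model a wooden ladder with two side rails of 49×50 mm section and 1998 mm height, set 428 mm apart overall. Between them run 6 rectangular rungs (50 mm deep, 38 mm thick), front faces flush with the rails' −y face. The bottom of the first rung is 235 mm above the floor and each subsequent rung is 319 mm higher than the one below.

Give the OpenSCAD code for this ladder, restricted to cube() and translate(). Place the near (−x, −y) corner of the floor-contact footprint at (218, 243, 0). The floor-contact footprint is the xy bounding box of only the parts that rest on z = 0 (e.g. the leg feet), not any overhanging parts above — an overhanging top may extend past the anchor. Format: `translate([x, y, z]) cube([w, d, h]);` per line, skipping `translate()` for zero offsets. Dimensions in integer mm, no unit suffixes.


translate([218, 243, 0]) cube([49, 50, 1998]);
translate([597, 243, 0]) cube([49, 50, 1998]);
translate([267, 243, 235]) cube([330, 50, 38]);
translate([267, 243, 554]) cube([330, 50, 38]);
translate([267, 243, 873]) cube([330, 50, 38]);
translate([267, 243, 1192]) cube([330, 50, 38]);
translate([267, 243, 1511]) cube([330, 50, 38]);
translate([267, 243, 1830]) cube([330, 50, 38]);


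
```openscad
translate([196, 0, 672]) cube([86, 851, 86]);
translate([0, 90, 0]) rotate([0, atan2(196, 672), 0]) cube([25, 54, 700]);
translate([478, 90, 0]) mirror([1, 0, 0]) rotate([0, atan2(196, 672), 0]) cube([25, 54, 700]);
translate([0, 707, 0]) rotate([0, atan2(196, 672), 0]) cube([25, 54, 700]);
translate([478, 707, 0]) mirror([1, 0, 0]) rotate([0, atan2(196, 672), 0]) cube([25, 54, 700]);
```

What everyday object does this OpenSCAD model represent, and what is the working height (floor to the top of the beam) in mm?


A sawhorse. The overall height is 758 mm.

A beam across two mirrored pairs of raked legs — a sawhorse. The beam's underside is at z = 672 (matching the legs' vertical rise in atan2(196, 672)) and the beam is 86 mm tall, so its top is at 672 + 86 = 758 mm. The raked legs top out at the beam's underside, so that is the highest point.


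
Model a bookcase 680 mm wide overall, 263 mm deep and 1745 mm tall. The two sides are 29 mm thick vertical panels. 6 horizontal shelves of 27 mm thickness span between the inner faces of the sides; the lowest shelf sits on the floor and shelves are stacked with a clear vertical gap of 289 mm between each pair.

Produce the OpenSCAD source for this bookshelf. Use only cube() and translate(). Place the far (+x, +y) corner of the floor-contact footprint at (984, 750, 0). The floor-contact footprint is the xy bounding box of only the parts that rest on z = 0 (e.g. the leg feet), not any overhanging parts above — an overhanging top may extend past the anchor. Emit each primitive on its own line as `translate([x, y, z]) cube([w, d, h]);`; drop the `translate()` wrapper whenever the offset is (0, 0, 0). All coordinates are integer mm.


translate([304, 487, 0]) cube([29, 263, 1745]);
translate([955, 487, 0]) cube([29, 263, 1745]);
translate([333, 487, 0]) cube([622, 263, 27]);
translate([333, 487, 316]) cube([622, 263, 27]);
translate([333, 487, 632]) cube([622, 263, 27]);
translate([333, 487, 948]) cube([622, 263, 27]);
translate([333, 487, 1264]) cube([622, 263, 27]);
translate([333, 487, 1580]) cube([622, 263, 27]);


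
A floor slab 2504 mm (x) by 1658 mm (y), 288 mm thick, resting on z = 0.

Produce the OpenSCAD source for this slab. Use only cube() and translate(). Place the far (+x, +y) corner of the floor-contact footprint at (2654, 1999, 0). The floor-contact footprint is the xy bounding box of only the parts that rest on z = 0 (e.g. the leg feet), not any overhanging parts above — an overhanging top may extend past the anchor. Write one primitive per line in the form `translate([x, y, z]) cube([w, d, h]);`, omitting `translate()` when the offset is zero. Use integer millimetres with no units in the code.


translate([150, 341, 0]) cube([2504, 1658, 288]);


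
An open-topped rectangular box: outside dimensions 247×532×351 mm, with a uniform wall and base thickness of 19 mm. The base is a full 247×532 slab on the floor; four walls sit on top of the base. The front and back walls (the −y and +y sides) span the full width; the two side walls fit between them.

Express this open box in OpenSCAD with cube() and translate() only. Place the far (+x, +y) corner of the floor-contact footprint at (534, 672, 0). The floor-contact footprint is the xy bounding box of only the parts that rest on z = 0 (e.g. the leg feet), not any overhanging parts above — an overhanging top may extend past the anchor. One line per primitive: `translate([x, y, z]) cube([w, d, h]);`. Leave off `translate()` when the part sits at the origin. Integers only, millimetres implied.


translate([287, 140, 0]) cube([247, 532, 19]);
translate([287, 140, 19]) cube([247, 19, 332]);
translate([287, 653, 19]) cube([247, 19, 332]);
translate([287, 159, 19]) cube([19, 494, 332]);
translate([515, 159, 19]) cube([19, 494, 332]);


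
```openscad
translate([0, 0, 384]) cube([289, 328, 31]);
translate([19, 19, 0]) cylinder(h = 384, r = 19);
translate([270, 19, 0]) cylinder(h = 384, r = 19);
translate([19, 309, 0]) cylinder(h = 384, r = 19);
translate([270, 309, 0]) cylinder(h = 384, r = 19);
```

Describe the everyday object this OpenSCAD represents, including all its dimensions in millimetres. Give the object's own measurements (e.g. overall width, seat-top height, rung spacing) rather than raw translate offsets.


A four-legged stool. The seat is a 289×328×31 mm slab whose top surface is at z = 415 mm; four round legs, each 38 mm in diameter, run from the floor (z = 0) to the underside of the seat, each leg's axis is inset half a diameter from the nearest pair of seat edges (so the leg's bounding box is flush with the corner).


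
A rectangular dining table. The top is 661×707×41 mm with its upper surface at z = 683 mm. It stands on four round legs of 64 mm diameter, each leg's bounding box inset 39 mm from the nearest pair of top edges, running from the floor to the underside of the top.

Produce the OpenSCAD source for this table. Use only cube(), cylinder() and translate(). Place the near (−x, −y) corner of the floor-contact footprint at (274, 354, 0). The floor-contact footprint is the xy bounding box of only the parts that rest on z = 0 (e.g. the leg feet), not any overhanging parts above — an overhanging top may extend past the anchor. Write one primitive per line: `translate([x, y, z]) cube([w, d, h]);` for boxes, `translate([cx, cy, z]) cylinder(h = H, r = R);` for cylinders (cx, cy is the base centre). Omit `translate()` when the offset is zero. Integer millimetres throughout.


translate([235, 315, 642]) cube([661, 707, 41]);
translate([306, 386, 0]) cylinder(h = 642, r = 32);
translate([825, 386, 0]) cylinder(h = 642, r = 32);
translate([306, 951, 0]) cylinder(h = 642, r = 32);
translate([825, 951, 0]) cylinder(h = 642, r = 32);


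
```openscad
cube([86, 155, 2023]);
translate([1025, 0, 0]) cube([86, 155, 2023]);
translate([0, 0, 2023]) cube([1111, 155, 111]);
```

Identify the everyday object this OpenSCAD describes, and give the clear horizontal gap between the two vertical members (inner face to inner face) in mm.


A door frame. The clear opening width is 939 mm.

Two 2023 mm tall posts with a header on top — a door frame. The left jamb is 86 mm wide at x = 0; the right jamb starts at x = 1025. The clear opening is 1025 − 86 = 939 mm.


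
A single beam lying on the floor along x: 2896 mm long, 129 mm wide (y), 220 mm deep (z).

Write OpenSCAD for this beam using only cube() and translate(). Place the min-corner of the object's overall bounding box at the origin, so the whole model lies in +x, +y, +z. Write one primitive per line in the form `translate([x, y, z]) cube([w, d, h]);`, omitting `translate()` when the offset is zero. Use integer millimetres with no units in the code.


cube([2896, 129, 220]);


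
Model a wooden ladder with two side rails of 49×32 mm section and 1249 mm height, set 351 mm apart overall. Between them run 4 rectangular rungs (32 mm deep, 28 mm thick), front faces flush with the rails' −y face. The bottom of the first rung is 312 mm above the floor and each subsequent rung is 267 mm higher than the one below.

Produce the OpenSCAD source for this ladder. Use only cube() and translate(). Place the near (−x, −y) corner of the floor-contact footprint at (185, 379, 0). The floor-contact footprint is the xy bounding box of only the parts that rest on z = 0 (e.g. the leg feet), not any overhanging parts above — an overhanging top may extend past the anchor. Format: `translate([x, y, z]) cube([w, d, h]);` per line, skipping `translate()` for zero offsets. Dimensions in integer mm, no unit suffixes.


// rung span = 351 - 2*49 = 253
// rung[k] z = 312 + k*267
translate([185, 379, 0]) cube([49, 32, 1249]);
translate([487, 379, 0]) cube([49, 32, 1249]);
translate([234, 379, 312]) cube([253, 32, 28]);
translate([234, 379, 579]) cube([253, 32, 28]);
translate([234, 379, 846]) cube([253, 32, 28]);
translate([234, 379, 1113]) cube([253, 32, 28]);


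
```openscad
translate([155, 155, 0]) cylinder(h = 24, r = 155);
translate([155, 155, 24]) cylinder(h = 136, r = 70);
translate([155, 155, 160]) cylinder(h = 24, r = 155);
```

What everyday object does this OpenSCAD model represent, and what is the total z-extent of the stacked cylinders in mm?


A spool. The overall height is 184 mm.

Three coaxial cylinders, large–small–large — a spool. Two 24 mm flanges and a 136 mm core give 24 + 136 + 24 = 184 mm.


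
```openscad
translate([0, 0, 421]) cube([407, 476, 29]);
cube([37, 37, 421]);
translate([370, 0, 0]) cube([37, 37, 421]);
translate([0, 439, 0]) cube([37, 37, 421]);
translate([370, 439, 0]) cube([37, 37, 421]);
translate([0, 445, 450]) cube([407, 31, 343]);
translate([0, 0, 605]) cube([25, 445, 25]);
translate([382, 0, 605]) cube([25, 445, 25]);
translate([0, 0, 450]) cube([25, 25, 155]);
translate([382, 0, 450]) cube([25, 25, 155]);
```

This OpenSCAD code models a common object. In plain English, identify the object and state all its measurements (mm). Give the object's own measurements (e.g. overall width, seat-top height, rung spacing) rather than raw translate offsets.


A chair. The seat is a 407×476×29 mm slab with its top at z = 450 mm, on four 37×37 mm corner legs (flush with the seat edges, standing on z = 0). A flat backrest 31 mm thick, 343 mm tall, spans the full seat width and rises from the seat top along its +y edge, rear face flush with the rear of the seat. Two armrests of 25×25 mm section run along each side from the seat's front edge to the front of the backrest, top faces 180 mm above the seat top and outer faces flush with the seat's x-edges; a 25×25 mm post under the front of each armrest stands on the seat at the front corner.


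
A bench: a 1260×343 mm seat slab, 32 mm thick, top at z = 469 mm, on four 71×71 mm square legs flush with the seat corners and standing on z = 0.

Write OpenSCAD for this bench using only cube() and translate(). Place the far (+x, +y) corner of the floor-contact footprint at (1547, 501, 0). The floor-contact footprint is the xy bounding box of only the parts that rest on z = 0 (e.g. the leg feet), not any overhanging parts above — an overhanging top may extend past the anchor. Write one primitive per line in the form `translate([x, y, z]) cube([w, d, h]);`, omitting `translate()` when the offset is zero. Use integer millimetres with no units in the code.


// leg_h = 469 − 32 = 437
translate([287, 158, 437]) cube([1260, 343, 32]);
translate([287, 158, 0]) cube([71, 71, 437]);
translate([287, 430, 0]) cube([71, 71, 437]);
translate([1476, 158, 0]) cube([71, 71, 437]);
translate([1476, 430, 0]) cube([71, 71, 437]);


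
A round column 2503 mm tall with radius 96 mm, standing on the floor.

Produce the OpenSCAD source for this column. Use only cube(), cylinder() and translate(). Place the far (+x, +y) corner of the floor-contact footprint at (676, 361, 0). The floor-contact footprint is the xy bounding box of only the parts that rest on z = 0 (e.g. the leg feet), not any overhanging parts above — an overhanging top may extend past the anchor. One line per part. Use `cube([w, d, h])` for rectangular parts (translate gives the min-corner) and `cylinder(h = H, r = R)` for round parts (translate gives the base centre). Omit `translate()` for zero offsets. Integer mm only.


translate([580, 265, 0]) cylinder(h = 2503, r = 96);


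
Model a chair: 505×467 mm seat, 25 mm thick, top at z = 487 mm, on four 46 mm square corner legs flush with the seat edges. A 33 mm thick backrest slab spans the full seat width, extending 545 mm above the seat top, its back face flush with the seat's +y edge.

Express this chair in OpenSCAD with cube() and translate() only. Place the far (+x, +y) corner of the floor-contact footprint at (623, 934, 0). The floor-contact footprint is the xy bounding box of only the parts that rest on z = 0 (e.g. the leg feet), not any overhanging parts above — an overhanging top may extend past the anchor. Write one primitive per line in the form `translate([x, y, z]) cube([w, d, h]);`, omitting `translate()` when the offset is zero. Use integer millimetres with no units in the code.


// leg_h = 487 - 25 = 462
translate([118, 467, 462]) cube([505, 467, 25]);
translate([118, 467, 0]) cube([46, 46, 462]);
translate([577, 467, 0]) cube([46, 46, 462]);
translate([118, 888, 0]) cube([46, 46, 462]);
translate([577, 888, 0]) cube([46, 46, 462]);
translate([118, 901, 487]) cube([505, 33, 545]);


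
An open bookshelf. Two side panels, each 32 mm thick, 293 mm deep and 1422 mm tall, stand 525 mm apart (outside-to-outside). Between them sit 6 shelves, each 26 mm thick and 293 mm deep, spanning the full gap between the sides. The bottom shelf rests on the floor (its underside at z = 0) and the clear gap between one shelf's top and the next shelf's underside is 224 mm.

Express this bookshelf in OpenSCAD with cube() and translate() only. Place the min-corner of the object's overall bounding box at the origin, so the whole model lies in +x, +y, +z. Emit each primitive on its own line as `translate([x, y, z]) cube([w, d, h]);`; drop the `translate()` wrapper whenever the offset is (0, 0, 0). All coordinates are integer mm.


cube([32, 293, 1422]);
translate([493, 0, 0]) cube([32, 293, 1422]);
translate([32, 0, 0]) cube([461, 293, 26]);
translate([32, 0, 250]) cube([461, 293, 26]);
translate([32, 0, 500]) cube([461, 293, 26]);
translate([32, 0, 750]) cube([461, 293, 26]);
translate([32, 0, 1000]) cube([461, 293, 26]);
translate([32, 0, 1250]) cube([461, 293, 26]);


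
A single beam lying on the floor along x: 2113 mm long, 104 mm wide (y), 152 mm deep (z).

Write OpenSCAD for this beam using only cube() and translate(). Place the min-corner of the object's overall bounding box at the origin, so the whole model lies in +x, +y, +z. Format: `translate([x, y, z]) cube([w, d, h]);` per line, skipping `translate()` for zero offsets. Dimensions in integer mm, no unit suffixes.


cube([2113, 104, 152]);


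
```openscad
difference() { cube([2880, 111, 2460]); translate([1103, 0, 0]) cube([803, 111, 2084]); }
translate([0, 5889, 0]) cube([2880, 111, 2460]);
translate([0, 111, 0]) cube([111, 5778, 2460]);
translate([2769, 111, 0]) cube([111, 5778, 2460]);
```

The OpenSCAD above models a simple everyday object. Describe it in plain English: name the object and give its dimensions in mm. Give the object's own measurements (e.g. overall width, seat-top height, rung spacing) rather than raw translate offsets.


A single room: four walls, each 2460 mm tall and 111 mm thick, enclosing an outside footprint 2880×6000 mm (x × y), no floor or roof. The front and back walls (−y and +y sides) run the full x-width; the side walls fit between their inner faces. A door opening 803 mm wide and 2084 mm tall is cut through the front wall from the floor up, its −x edge 1103 mm from the wall's −x end.


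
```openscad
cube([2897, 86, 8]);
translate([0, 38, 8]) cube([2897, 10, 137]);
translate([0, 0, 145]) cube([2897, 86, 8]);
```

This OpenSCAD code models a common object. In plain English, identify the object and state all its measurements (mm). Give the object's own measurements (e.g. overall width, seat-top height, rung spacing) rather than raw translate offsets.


An I-beam lying along x, 2897 mm long. Overall section height 153 mm. Two flanges 86 mm wide (y) and 8 mm thick, one on the floor and one at the top; a web 10 mm thick runs between them, centred on the flange width.


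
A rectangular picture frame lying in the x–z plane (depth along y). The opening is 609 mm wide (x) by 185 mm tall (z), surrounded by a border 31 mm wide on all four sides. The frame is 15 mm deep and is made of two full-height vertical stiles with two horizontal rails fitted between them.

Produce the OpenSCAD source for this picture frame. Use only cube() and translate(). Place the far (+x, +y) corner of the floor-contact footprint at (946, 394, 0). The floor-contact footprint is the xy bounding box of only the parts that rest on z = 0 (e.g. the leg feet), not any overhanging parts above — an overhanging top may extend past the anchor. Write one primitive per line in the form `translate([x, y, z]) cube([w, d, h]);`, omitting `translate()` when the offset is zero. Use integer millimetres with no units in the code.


translate([275, 379, 0]) cube([31, 15, 247]);
translate([915, 379, 0]) cube([31, 15, 247]);
translate([306, 379, 0]) cube([609, 15, 31]);
translate([306, 379, 216]) cube([609, 15, 31]);


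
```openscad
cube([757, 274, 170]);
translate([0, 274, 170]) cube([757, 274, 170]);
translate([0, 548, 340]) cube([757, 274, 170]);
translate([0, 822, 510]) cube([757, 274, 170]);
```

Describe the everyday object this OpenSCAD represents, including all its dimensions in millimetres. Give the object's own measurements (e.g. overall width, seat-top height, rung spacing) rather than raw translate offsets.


A straight staircase of 4 solid steps. Each step is 757 mm wide (x), 274 mm deep (y, the going) and 170 mm tall (the rise). The first step rests on the floor; each subsequent step sits one going further in +y and one rise higher in +z, directly behind and above the previous step with no overlap.


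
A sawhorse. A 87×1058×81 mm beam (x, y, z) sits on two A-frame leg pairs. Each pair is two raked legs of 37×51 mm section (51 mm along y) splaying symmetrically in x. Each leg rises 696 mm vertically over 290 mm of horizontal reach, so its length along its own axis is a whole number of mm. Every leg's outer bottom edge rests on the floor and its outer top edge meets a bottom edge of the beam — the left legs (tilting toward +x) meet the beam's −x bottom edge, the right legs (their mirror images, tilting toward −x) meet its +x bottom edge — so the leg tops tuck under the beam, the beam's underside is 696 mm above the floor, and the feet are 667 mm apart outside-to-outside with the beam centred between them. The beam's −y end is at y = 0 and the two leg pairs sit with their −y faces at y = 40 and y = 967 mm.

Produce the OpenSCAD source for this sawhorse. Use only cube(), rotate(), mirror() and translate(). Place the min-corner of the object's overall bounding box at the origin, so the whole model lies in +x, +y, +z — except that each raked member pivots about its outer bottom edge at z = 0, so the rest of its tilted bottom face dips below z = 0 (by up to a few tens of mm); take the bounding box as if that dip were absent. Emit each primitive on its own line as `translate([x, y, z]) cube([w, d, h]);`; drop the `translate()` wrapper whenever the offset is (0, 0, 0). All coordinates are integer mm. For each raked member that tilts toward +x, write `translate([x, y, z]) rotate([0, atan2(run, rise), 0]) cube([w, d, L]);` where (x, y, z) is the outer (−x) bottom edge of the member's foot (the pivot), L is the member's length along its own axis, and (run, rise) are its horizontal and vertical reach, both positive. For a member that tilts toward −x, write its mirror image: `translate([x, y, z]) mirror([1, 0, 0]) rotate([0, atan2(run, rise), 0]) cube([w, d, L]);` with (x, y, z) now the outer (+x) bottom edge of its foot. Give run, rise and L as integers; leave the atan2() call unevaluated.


translate([290, 0, 696]) cube([87, 1058, 81]);
translate([0, 40, 0]) rotate([0, atan2(290, 696), 0]) cube([37, 51, 754]);
translate([667, 40, 0]) mirror([1, 0, 0]) rotate([0, atan2(290, 696), 0]) cube([37, 51, 754]);
translate([0, 967, 0]) rotate([0, atan2(290, 696), 0]) cube([37, 51, 754]);
translate([667, 967, 0]) mirror([1, 0, 0]) rotate([0, atan2(290, 696), 0]) cube([37, 51, 754]);


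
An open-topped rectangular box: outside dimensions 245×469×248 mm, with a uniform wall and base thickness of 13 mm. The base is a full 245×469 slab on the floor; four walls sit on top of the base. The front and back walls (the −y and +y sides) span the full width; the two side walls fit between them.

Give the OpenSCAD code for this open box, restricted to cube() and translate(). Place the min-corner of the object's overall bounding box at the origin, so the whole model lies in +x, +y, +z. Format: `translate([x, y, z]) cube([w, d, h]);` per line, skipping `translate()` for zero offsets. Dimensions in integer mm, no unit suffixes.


cube([245, 469, 13]);
translate([0, 0, 13]) cube([245, 13, 235]);
translate([0, 456, 13]) cube([245, 13, 235]);
translate([0, 13, 13]) cube([13, 443, 235]);
translate([232, 13, 13]) cube([13, 443, 235]);


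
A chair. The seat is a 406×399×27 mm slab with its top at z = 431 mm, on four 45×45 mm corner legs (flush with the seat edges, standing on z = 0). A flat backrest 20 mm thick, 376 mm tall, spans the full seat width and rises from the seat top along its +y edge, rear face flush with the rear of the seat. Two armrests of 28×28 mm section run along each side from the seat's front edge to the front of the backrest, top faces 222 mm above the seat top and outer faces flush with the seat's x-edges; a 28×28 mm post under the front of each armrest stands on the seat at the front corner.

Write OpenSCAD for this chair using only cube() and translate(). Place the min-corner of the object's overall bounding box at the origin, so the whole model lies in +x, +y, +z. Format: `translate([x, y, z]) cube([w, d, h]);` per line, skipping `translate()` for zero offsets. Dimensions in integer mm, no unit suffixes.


translate([0, 0, 404]) cube([406, 399, 27]);
cube([45, 45, 404]);
translate([361, 0, 0]) cube([45, 45, 404]);
translate([0, 354, 0]) cube([45, 45, 404]);
translate([361, 354, 0]) cube([45, 45, 404]);
translate([0, 379, 431]) cube([406, 20, 376]);
translate([0, 0, 625]) cube([28, 379, 28]);
translate([378, 0, 625]) cube([28, 379, 28]);
translate([0, 0, 431]) cube([28, 28, 194]);
translate([378, 0, 431]) cube([28, 28, 194]);


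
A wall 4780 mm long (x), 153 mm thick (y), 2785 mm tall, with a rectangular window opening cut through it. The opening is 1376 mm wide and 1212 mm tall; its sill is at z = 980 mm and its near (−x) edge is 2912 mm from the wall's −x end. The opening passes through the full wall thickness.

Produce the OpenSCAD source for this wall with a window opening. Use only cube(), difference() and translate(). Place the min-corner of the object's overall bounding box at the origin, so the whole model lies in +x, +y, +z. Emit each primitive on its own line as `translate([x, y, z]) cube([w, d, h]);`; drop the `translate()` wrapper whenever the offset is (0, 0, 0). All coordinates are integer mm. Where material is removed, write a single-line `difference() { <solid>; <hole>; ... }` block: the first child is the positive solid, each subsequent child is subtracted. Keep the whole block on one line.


difference() { cube([4780, 153, 2785]); translate([2912, 0, 980]) cube([1376, 153, 1212]); }


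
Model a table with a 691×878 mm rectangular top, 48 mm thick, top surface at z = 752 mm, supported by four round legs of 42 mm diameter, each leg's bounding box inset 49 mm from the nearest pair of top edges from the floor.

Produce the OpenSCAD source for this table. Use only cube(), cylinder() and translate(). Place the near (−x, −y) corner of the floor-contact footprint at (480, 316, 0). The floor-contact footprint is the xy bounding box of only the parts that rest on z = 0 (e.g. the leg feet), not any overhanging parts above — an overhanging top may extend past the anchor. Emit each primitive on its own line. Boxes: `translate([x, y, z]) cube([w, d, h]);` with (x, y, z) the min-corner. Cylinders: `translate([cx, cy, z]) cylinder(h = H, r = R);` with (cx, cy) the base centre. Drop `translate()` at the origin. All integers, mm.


// leg_h = 752 - 48 = 704
translate([431, 267, 704]) cube([691, 878, 48]);
translate([501, 337, 0]) cylinder(h = 704, r = 21);
translate([1052, 337, 0]) cylinder(h = 704, r = 21);
translate([501, 1075, 0]) cylinder(h = 704, r = 21);
translate([1052, 1075, 0]) cylinder(h = 704, r = 21);


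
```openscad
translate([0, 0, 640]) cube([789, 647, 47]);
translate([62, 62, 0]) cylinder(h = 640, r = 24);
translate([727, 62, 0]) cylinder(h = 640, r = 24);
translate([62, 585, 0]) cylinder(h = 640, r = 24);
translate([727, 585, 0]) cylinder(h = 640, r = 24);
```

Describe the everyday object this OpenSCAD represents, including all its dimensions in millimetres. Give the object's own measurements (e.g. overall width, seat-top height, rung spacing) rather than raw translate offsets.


A rectangular dining table. The top is 789×647×47 mm with its upper surface at z = 687 mm. It stands on four round legs of 48 mm diameter, each leg's bounding box inset 38 mm from the nearest pair of top edges, running from the floor to the underside of the top.


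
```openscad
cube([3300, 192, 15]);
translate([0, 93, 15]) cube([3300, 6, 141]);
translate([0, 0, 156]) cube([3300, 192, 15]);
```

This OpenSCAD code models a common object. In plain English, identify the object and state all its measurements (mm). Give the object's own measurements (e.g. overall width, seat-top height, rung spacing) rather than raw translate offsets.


An I-beam lying along x, 3300 mm long. Overall section height 171 mm. Two flanges 192 mm wide (y) and 15 mm thick, one on the floor and one at the top; a web 6 mm thick runs between them, centred on the flange width.
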